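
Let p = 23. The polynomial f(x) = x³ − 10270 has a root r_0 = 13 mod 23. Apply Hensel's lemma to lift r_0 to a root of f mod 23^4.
r_3 = 181069 (mod 279841)

Hensel: r_{i+1} = r_i − f(r_i)/f′(r_i) mod 23^{i+2}, where f′(x) = 3x². Iterate:
  r_0 = 13 (mod 23)
  r_1 = 151 (mod 529)
  r_2 = 10731 (mod 12167)
  r_3 = 181069 (mod 279841)
Final: r = 181069 with f(r) ≡ 0 mod 23^4.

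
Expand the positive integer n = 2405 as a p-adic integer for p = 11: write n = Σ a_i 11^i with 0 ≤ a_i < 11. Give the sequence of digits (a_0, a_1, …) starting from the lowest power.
(a_0, a_1, …) = (7, 9, 8, 1)

Repeated division by 11 gives the digits low-to-high: 2405 = 7 + 9·11^1 + 8·11^2 + 1·11^3. Digit sequence: (7, 9, 8, 1).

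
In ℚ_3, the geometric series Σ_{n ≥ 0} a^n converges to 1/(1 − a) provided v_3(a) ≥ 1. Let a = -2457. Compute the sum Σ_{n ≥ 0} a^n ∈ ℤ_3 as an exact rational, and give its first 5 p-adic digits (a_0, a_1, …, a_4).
Σ a^n = 1/(1 − a) = 1/2458;  first 5 digits = (1, 0, 0, 2, 2)

v_3(a) = 3 ≥ 1, so the series converges in ℤ_3 to 1/(1 − a) = 1/(1 − (-2457)) = 1/2458. Expand this rational in ℤ_3: compute digits iteratively via d_i = x_i mod 3, x_{i+1} = (x_i − d_i)/3. The first 5 digits are (1, 0, 0, 2, 2).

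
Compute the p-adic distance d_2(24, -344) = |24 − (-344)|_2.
d_2(24, -344) = 1/16

Step 1 — x − y = 24 − (-344) = 368. Step 2 — v_2(368) = 4 (factor: 368 = (2^4 · 23); the sign does not affect v_p). Step 3 — |x − y|_2 = 2^{-4} = 1/16.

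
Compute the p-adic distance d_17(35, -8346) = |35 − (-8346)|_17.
d_17(35, -8346) = 1/289

Step 1 — x − y = 35 − (-8346) = 8381. Step 2 — v_17(8381) = 2 (factor: 8381 = (17^2 · 29); the sign does not affect v_p). Step 3 — |x − y|_17 = 17^{-2} = 1/289.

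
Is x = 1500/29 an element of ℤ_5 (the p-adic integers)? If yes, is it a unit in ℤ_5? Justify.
x ∈ ℤ_5 but not a unit; v_5(x) = 3 > 0

ℤ_5 = {x ∈ ℚ_5 : v_5(x) ≥ 0} and ℤ_5^× = {x ∈ ℤ_5 : v_5(x) = 0}. Here v_5(1500/29) = v_5(num) − v_5(den) = 3; compare against these criteria.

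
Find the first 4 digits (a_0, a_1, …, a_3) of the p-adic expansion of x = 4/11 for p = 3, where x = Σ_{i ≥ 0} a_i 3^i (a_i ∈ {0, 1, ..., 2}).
(a_0, …, a_3) = (2, 0, 2, 2)

v_3(4/11) = 0 (numerator and denominator both coprime to 3), so x ∈ ℤ_3^×. Compute digits iteratively via a_i = x_i mod 3, x_{i+1} = (x_i − a_i)/3, with x_0 = x:
  x_0 = 4/11;  a_0 = 2;  x_1 = (x_0 − 2)/3 = -6/11
  x_1 = -6/11;  a_1 = 0;  x_2 = (x_1 − 0)/3 = -2/11
  x_2 = -2/11;  a_2 = 2;  x_3 = (x_2 − 2)/3 = -8/11
  x_3 = -8/11;  a_3 = 2;  x_4 = (x_3 − 2)/3 = -10/11
Digits: (2, 0, 2, 2).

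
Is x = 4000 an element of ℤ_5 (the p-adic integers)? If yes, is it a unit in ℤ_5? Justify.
x ∈ ℤ_5 but not a unit; v_5(x) = 3 > 0

ℤ_5 = {x ∈ ℚ_5 : v_5(x) ≥ 0} and ℤ_5^× = {x ∈ ℤ_5 : v_5(x) = 0}. Here v_5(4000) = v_5(num) − v_5(den) = 3; compare against these criteria.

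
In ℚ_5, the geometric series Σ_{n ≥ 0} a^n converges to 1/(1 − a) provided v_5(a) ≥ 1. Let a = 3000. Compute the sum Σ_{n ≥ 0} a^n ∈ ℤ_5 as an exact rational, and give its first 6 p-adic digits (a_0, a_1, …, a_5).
Σ a^n = 1/(1 − a) = -1/2999;  first 6 digits = (1, 0, 0, 4, 4, 0)

v_5(a) = 3 ≥ 1, so the series converges in ℤ_5 to 1/(1 − a) = 1/(1 − 3000) = -1/2999. Expand this rational in ℤ_5: compute digits iteratively via d_i = x_i mod 5, x_{i+1} = (x_i − d_i)/5. The first 6 digits are (1, 0, 0, 4, 4, 0).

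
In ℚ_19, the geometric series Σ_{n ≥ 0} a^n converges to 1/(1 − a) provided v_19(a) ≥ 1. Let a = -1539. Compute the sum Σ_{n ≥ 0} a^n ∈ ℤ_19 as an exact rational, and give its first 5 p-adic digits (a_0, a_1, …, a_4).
Σ a^n = 1/(1 − a) = 1/1540;  first 5 digits = (1, 14, 1, 11, 13)

v_19(a) = 1 ≥ 1, so the series converges in ℤ_19 to 1/(1 − a) = 1/(1 − (-1539)) = 1/1540. Expand this rational in ℤ_19: compute digits iteratively via d_i = x_i mod 19, x_{i+1} = (x_i − d_i)/19. The first 5 digits are (1, 14, 1, 11, 13).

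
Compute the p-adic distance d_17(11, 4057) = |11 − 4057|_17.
d_17(11, 4057) = 1/289

Step 1 — x − y = 11 − 4057 = -4046. Step 2 — v_17(-4046) = 2 (factor: -4046 = −(17^2 · 14); the sign does not affect v_p). Step 3 — |x − y|_17 = 17^{-2} = 1/289.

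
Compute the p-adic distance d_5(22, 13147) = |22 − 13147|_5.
d_5(22, 13147) = 1/625

Step 1 — x − y = 22 − 13147 = -13125. Step 2 — v_5(-13125) = 4 (factor: -13125 = −(5^4 · 21); the sign does not affect v_p). Step 3 — |x − y|_5 = 5^{-4} = 1/625.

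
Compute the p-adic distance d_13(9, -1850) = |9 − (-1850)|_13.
d_13(9, -1850) = 1/169

Step 1 — x − y = 9 − (-1850) = 1859. Step 2 — v_13(1859) = 2 (factor: 1859 = (13^2 · 11); the sign does not affect v_p). Step 3 — |x − y|_13 = 13^{-2} = 1/169.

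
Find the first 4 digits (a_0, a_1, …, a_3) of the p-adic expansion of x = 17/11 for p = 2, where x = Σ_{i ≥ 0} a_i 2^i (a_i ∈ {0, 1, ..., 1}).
(a_0, …, a_3) = (1, 1, 0, 0)

v_2(17/11) = 0 (numerator and denominator both coprime to 2), so x ∈ ℤ_2^×. Compute digits iteratively via a_i = x_i mod 2, x_{i+1} = (x_i − a_i)/2, with x_0 = x:
  x_0 = 17/11;  a_0 = 1;  x_1 = (x_0 − 1)/2 = 3/11
  x_1 = 3/11;  a_1 = 1;  x_2 = (x_1 − 1)/2 = -4/11
  x_2 = -4/11;  a_2 = 0;  x_3 = (x_2 − 0)/2 = -2/11
  x_3 = -2/11;  a_3 = 0;  x_4 = (x_3 − 0)/2 = -1/11
Digits: (1, 1, 0, 0).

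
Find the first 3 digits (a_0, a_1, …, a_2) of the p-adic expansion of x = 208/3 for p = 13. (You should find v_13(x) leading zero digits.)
(a_0, …, a_2) = (0, 1, 9)

v_13(208/3) = 1, so a_0 = ... = a_0 = 0. Factor out: x = 13^1 · u with u = 16/3 a unit in ℤ_13. Expand u iteratively via a_{v+i} = u_i mod 13, u_{i+1} = (u_i − a_{v+i})/13:
  u_0 = 16/3;  a_1 = 1;  u_1 = (u_0 − 1)/13 = 1/3
  u_1 = 1/3;  a_2 = 9;  u_2 = (u_1 − 9)/13 = -2/3
Digits: (0, 1, 9).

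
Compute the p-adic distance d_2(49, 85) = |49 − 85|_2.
d_2(49, 85) = 1/4

Step 1 — x − y = 49 − 85 = -36. Step 2 — v_2(-36) = 2 (factor: -36 = −(2^2 · 9); the sign does not affect v_p). Step 3 — |x − y|_2 = 2^{-2} = 1/4.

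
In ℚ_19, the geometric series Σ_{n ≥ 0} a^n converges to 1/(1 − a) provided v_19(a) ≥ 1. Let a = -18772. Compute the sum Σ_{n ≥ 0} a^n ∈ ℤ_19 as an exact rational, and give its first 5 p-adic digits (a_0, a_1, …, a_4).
Σ a^n = 1/(1 − a) = 1/18773;  first 5 digits = (1, 0, 5, 16, 5)

v_19(a) = 2 ≥ 1, so the series converges in ℤ_19 to 1/(1 − a) = 1/(1 − (-18772)) = 1/18773. Expand this rational in ℤ_19: compute digits iteratively via d_i = x_i mod 19, x_{i+1} = (x_i − d_i)/19. The first 5 digits are (1, 0, 5, 16, 5).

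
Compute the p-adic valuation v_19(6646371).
v_19(6646371) = 4

v_19(n) is the largest exponent k such that 19^k divides n. Factor out: 6646371 = 19^4 · 51. (Sign doesn't affect v_p.) So v_19(6646371) = 4.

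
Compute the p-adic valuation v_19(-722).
v_19(-722) = 2

v_19(n) is the largest exponent k such that 19^k divides n. Factor out: -722 = -19^2 · 2. (Sign doesn't affect v_p.) So v_19(-722) = 2.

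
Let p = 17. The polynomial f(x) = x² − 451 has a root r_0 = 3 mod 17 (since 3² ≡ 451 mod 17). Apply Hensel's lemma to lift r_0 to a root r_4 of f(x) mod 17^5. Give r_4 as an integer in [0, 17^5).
r_4 = 746949 (mod 1419857)

Hensel's recurrence: r_{i+1} = r_i − f(r_i)·(f′(r_i))^{-1} mod 17^{i+2}, with f′(x) = 2x. Iterate:
  r_0 = 3 (mod 17)
  r_1 = 173 (mod 289)
  r_2 = 173 (mod 4913)
  r_3 = 78781 (mod 83521)
  r_4 = 746949 (mod 1419857)
Final: r_4 = 746949, and one checks f(r_4) ≡ 0 mod 17^5.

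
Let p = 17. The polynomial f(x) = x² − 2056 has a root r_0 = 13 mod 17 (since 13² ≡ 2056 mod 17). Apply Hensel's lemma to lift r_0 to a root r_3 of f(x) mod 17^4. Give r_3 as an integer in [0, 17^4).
r_3 = 61298 (mod 83521)

Hensel's recurrence: r_{i+1} = r_i − f(r_i)·(f′(r_i))^{-1} mod 17^{i+2}, with f′(x) = 2x. Iterate:
  r_0 = 13 (mod 17)
  r_1 = 30 (mod 289)
  r_2 = 2342 (mod 4913)
  r_3 = 61298 (mod 83521)
Final: r_3 = 61298, and one checks f(r_3) ≡ 0 mod 17^4.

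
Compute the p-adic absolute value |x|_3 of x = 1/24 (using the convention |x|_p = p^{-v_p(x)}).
|1/24|_3 = 3

Step 1 — compute v_3(x) by factoring powers of 3 out of the numerator and denominator: v_3(1/24) = -1. Step 2 — apply |x|_p = p^{-v_p(x)} = 3^{1} = 3.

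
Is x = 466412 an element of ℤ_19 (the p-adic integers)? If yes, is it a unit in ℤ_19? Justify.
x ∈ ℤ_19 but not a unit; v_19(x) = 3 > 0

ℤ_19 = {x ∈ ℚ_19 : v_19(x) ≥ 0} and ℤ_19^× = {x ∈ ℤ_19 : v_19(x) = 0}. Here v_19(466412) = v_19(num) − v_19(den) = 3; compare against these criteria.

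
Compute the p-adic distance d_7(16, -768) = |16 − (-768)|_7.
d_7(16, -768) = 1/49

Step 1 — x − y = 16 − (-768) = 784. Step 2 — v_7(784) = 2 (factor: 784 = (7^2 · 16); the sign does not affect v_p). Step 3 — |x − y|_7 = 7^{-2} = 1/49.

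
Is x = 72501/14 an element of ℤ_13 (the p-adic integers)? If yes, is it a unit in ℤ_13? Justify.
x ∈ ℤ_13 but not a unit; v_13(x) = 3 > 0

ℤ_13 = {x ∈ ℚ_13 : v_13(x) ≥ 0} and ℤ_13^× = {x ∈ ℤ_13 : v_13(x) = 0}. Here v_13(72501/14) = v_13(num) − v_13(den) = 3; compare against these criteria.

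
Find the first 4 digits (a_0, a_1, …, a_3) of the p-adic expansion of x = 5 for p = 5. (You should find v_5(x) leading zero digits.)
(a_0, …, a_3) = (0, 1, 0, 0)

v_5(5) = 1, so a_0 = ... = a_0 = 0. Factor out: x = 5^1 · u with u = 1 a unit in ℤ_5. Expand u iteratively via a_{v+i} = u_i mod 5, u_{i+1} = (u_i − a_{v+i})/5:
  u_0 = 1;  a_1 = 1;  u_1 = (u_0 − 1)/5 = 0
  u_1 = 0;  a_2 = 0;  u_2 = (u_1 − 0)/5 = 0
  u_2 = 0;  a_3 = 0;  u_3 = (u_2 − 0)/5 = 0
Digits: (0, 1, 0, 0).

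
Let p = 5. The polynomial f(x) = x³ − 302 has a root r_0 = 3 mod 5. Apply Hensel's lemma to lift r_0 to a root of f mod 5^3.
r_2 = 78 (mod 125)

Hensel: r_{i+1} = r_i − f(r_i)/f′(r_i) mod 5^{i+2}, where f′(x) = 3x². Iterate:
  r_0 = 3 (mod 5)
  r_1 = 3 (mod 25)
  r_2 = 78 (mod 125)
Final: r = 78 with f(r) ≡ 0 mod 5^3.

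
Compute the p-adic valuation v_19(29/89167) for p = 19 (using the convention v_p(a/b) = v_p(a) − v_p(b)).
v_19(29/89167) = -3

Factor powers of 19 from the numerator and denominator of the reduced fraction: 29 = 19^0 · 29 and 89167 = 19^3 · 13. Apply v_p(a/b) = v_p(a) − v_p(b): v_19(29/89167) = 0 − 3 = -3.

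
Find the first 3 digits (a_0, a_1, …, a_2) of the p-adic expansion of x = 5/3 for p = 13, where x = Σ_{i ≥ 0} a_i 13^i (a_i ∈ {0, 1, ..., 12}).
(a_0, …, a_2) = (6, 4, 4)

v_13(5/3) = 0 (numerator and denominator both coprime to 13), so x ∈ ℤ_13^×. Compute digits iteratively via a_i = x_i mod 13, x_{i+1} = (x_i − a_i)/13, with x_0 = x:
  x_0 = 5/3;  a_0 = 6;  x_1 = (x_0 − 6)/13 = -1/3
  x_1 = -1/3;  a_1 = 4;  x_2 = (x_1 − 4)/13 = -1/3
  x_2 = -1/3;  a_2 = 4;  x_3 = (x_2 − 4)/13 = -1/3
Digits: (6, 4, 4).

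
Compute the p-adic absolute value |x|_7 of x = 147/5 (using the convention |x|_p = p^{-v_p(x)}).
|147/5|_7 = 1/49

Step 1 — compute v_7(x) by factoring powers of 7 out of the numerator and denominator: v_7(147/5) = 2. Step 2 — apply |x|_p = p^{-v_p(x)} = 7^{-2} = 1/49.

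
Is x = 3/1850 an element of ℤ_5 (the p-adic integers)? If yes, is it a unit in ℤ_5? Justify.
x ∉ ℤ_5 (v_5(x) = -2 < 0)

ℤ_5 = {x ∈ ℚ_5 : v_5(x) ≥ 0} and ℤ_5^× = {x ∈ ℤ_5 : v_5(x) = 0}. Here v_5(3/1850) = v_5(num) − v_5(den) = -2; compare against these criteria.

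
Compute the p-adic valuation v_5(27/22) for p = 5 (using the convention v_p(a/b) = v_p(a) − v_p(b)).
v_5(27/22) = 0

Factor powers of 5 from the numerator and denominator of the reduced fraction: 27 = 5^0 · 27 and 22 = 5^0 · 22. Apply v_p(a/b) = v_p(a) − v_p(b): v_5(27/22) = 0 − 0 = 0.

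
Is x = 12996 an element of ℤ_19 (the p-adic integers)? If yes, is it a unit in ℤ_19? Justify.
x ∈ ℤ_19 but not a unit; v_19(x) = 2 > 0

ℤ_19 = {x ∈ ℚ_19 : v_19(x) ≥ 0} and ℤ_19^× = {x ∈ ℤ_19 : v_19(x) = 0}. Here v_19(12996) = v_19(num) − v_19(den) = 2; compare against these criteria.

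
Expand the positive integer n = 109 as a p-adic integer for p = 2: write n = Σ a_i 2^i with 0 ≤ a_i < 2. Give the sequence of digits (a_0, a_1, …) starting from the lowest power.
(a_0, a_1, …) = (1, 0, 1, 1, 0, 1, 1)

Repeated division by 2 gives the digits low-to-high: 109 = 1 + 1·2^2 + 1·2^3 + 1·2^5 + 1·2^6. Digit sequence: (1, 0, 1, 1, 0, 1, 1).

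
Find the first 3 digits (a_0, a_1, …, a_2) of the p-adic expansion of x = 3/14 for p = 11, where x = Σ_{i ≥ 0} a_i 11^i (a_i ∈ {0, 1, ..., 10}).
(a_0, …, a_2) = (1, 7, 8)

v_11(3/14) = 0 (numerator and denominator both coprime to 11), so x ∈ ℤ_11^×. Compute digits iteratively via a_i = x_i mod 11, x_{i+1} = (x_i − a_i)/11, with x_0 = x:
  x_0 = 3/14;  a_0 = 1;  x_1 = (x_0 − 1)/11 = -1/14
  x_1 = -1/14;  a_1 = 7;  x_2 = (x_1 − 7)/11 = -9/14
  x_2 = -9/14;  a_2 = 8;  x_3 = (x_2 − 8)/11 = -11/14
Digits: (1, 7, 8).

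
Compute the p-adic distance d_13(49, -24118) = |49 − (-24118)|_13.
d_13(49, -24118) = 1/2197

Step 1 — x − y = 49 − (-24118) = 24167. Step 2 — v_13(24167) = 3 (factor: 24167 = (13^3 · 11); the sign does not affect v_p). Step 3 — |x − y|_13 = 13^{-3} = 1/2197.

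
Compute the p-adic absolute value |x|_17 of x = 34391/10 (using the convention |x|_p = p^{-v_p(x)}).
|34391/10|_17 = 1/4913

Step 1 — compute v_17(x) by factoring powers of 17 out of the numerator and denominator: v_17(34391/10) = 3. Step 2 — apply |x|_p = p^{-v_p(x)} = 17^{-3} = 1/4913.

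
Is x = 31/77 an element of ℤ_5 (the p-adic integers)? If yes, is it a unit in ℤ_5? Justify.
x ∈ ℤ_5^× (unit); v_5(x) = 0

ℤ_5 = {x ∈ ℚ_5 : v_5(x) ≥ 0} and ℤ_5^× = {x ∈ ℤ_5 : v_5(x) = 0}. Here v_5(31/77) = v_5(num) − v_5(den) = 0; compare against these criteria.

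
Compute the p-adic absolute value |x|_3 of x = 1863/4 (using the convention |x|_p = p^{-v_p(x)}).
|1863/4|_3 = 1/81

Step 1 — compute v_3(x) by factoring powers of 3 out of the numerator and denominator: v_3(1863/4) = 4. Step 2 — apply |x|_p = p^{-v_p(x)} = 3^{-4} = 1/81.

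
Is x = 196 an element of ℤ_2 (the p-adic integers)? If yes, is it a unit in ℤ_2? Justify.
x ∈ ℤ_2 but not a unit; v_2(x) = 2 > 0

ℤ_2 = {x ∈ ℚ_2 : v_2(x) ≥ 0} and ℤ_2^× = {x ∈ ℤ_2 : v_2(x) = 0}. Here v_2(196) = v_2(num) − v_2(den) = 2; compare against these criteria.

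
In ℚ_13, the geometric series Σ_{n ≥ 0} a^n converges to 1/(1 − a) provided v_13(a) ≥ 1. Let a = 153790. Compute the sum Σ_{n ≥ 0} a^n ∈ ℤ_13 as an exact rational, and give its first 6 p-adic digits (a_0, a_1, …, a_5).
Σ a^n = 1/(1 − a) = -1/153789;  first 6 digits = (1, 0, 0, 5, 5, 0)

v_13(a) = 3 ≥ 1, so the series converges in ℤ_13 to 1/(1 − a) = 1/(1 − 153790) = -1/153789. Expand this rational in ℤ_13: compute digits iteratively via d_i = x_i mod 13, x_{i+1} = (x_i − d_i)/13. The first 6 digits are (1, 0, 0, 5, 5, 0).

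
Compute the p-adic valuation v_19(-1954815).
v_19(-1954815) = 4

v_19(n) is the largest exponent k such that 19^k divides n. Factor out: -1954815 = -19^4 · 15. (Sign doesn't affect v_p.) So v_19(-1954815) = 4.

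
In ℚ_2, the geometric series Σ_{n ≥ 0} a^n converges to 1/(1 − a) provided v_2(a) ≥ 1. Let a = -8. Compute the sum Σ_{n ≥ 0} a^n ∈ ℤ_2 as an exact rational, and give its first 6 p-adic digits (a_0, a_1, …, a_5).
Σ a^n = 1/(1 − a) = 1/9;  first 6 digits = (1, 0, 0, 1, 1, 1)

v_2(a) = 3 ≥ 1, so the series converges in ℤ_2 to 1/(1 − a) = 1/(1 − (-8)) = 1/9. Expand this rational in ℤ_2: compute digits iteratively via d_i = x_i mod 2, x_{i+1} = (x_i − d_i)/2. The first 6 digits are (1, 0, 0, 1, 1, 1).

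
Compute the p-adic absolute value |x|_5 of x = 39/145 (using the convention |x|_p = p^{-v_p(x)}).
|39/145|_5 = 5

Step 1 — compute v_5(x) by factoring powers of 5 out of the numerator and denominator: v_5(39/145) = -1. Step 2 — apply |x|_p = p^{-v_p(x)} = 5^{1} = 5.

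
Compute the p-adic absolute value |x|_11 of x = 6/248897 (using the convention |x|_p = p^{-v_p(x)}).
|6/248897|_11 = 14641

Step 1 — compute v_11(x) by factoring powers of 11 out of the numerator and denominator: v_11(6/248897) = -4. Step 2 — apply |x|_p = p^{-v_p(x)} = 11^{4} = 14641.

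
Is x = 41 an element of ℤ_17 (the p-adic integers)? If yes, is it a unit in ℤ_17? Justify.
x ∈ ℤ_17^× (unit); v_17(x) = 0

ℤ_17 = {x ∈ ℚ_17 : v_17(x) ≥ 0} and ℤ_17^× = {x ∈ ℤ_17 : v_17(x) = 0}. Here v_17(41) = v_17(num) − v_17(den) = 0; compare against these criteria.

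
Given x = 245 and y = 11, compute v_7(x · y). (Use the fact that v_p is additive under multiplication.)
v_7(2695) = 2

v_p(x) = 2 (factor: 245 = 7^2 · 5); v_p(y) = 0 (factor: 11 = 7^0 · 11). Additivity: v_p(xy) = v_p(x) + v_p(y) = 2 + 0 = 2. (Direct check: xy = 2695 = 7^2 · (55).)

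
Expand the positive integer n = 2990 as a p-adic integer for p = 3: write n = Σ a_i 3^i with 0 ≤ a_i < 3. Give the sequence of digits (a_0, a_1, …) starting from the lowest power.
(a_0, a_1, …) = (2, 0, 2, 2, 0, 0, 1, 1)

Repeated division by 3 gives the digits low-to-high: 2990 = 2 + 2·3^2 + 2·3^3 + 1·3^6 + 1·3^7. Digit sequence: (2, 0, 2, 2, 0, 0, 1, 1).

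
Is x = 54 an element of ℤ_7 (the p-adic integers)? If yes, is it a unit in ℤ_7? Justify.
x ∈ ℤ_7^× (unit); v_7(x) = 0

ℤ_7 = {x ∈ ℚ_7 : v_7(x) ≥ 0} and ℤ_7^× = {x ∈ ℤ_7 : v_7(x) = 0}. Here v_7(54) = v_7(num) − v_7(den) = 0; compare against these criteria.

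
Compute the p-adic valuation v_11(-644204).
v_11(-644204) = 5

v_11(n) is the largest exponent k such that 11^k divides n. Factor out: -644204 = -11^5 · 4. (Sign doesn't affect v_p.) So v_11(-644204) = 5.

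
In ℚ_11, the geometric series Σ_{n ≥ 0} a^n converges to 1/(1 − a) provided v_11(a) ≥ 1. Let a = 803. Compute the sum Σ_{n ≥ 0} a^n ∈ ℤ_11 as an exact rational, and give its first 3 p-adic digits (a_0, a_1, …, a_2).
Σ a^n = 1/(1 − a) = -1/802;  first 3 digits = (1, 7, 0)

v_11(a) = 1 ≥ 1, so the series converges in ℤ_11 to 1/(1 − a) = 1/(1 − 803) = -1/802. Expand this rational in ℤ_11: compute digits iteratively via d_i = x_i mod 11, x_{i+1} = (x_i − d_i)/11. The first 3 digits are (1, 7, 0).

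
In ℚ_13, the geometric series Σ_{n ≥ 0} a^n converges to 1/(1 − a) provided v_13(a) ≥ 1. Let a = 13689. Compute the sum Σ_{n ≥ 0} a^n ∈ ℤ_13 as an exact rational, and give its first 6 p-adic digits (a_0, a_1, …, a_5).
Σ a^n = 1/(1 − a) = -1/13688;  first 6 digits = (1, 0, 3, 6, 9, 10)

v_13(a) = 2 ≥ 1, so the series converges in ℤ_13 to 1/(1 − a) = 1/(1 − 13689) = -1/13688. Expand this rational in ℤ_13: compute digits iteratively via d_i = x_i mod 13, x_{i+1} = (x_i − d_i)/13. The first 6 digits are (1, 0, 3, 6, 9, 10).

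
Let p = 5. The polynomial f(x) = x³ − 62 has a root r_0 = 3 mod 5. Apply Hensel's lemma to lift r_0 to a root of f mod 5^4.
r_3 = 533 (mod 625)

Hensel: r_{i+1} = r_i − f(r_i)/f′(r_i) mod 5^{i+2}, where f′(x) = 3x². Iterate:
  r_0 = 3 (mod 5)
  r_1 = 8 (mod 25)
  r_2 = 33 (mod 125)
  r_3 = 533 (mod 625)
Final: r = 533 with f(r) ≡ 0 mod 5^4.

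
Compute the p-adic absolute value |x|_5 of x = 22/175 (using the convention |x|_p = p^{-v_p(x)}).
|22/175|_5 = 25

Step 1 — compute v_5(x) by factoring powers of 5 out of the numerator and denominator: v_5(22/175) = -2. Step 2 — apply |x|_p = p^{-v_p(x)} = 5^{2} = 25.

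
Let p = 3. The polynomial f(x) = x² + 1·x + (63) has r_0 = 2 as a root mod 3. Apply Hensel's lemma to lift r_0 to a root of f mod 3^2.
r_1 = 8 (mod 9)

Hensel: r_{i+1} = r_i − f(r_i)·(f′(r_i))^{-1} mod 3^{i+2}, f′(x) = 2x + 1. Iterate:
  r_0 = 2 (mod 3)
  r_1 = 8 (mod 9)
Final: r = 8 satisfies f(r) ≡ 0 mod 3^2.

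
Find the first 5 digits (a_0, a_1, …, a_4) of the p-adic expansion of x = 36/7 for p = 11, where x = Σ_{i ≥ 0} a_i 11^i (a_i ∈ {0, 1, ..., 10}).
(a_0, …, a_4) = (2, 5, 9, 7, 4)

v_11(36/7) = 0 (numerator and denominator both coprime to 11), so x ∈ ℤ_11^×. Compute digits iteratively via a_i = x_i mod 11, x_{i+1} = (x_i − a_i)/11, with x_0 = x:
  x_0 = 36/7;  a_0 = 2;  x_1 = (x_0 − 2)/11 = 2/7
  x_1 = 2/7;  a_1 = 5;  x_2 = (x_1 − 5)/11 = -3/7
  x_2 = -3/7;  a_2 = 9;  x_3 = (x_2 − 9)/11 = -6/7
  x_3 = -6/7;  a_3 = 7;  x_4 = (x_3 − 7)/11 = -5/7
  x_4 = -5/7;  a_4 = 4;  x_5 = (x_4 − 4)/11 = -3/7
Digits: (2, 5, 9, 7, 4).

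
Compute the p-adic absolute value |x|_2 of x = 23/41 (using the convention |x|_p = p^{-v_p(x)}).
|23/41|_2 = 1

Step 1 — compute v_2(x) by factoring powers of 2 out of the numerator and denominator: v_2(23/41) = 0. Step 2 — apply |x|_p = p^{-v_p(x)} = 2^{0} = 1.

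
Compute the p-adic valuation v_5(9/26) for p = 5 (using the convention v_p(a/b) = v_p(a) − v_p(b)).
v_5(9/26) = 0

Factor powers of 5 from the numerator and denominator of the reduced fraction: 9 = 5^0 · 9 and 26 = 5^0 · 26. Apply v_p(a/b) = v_p(a) − v_p(b): v_5(9/26) = 0 − 0 = 0.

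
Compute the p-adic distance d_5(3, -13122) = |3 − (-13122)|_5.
d_5(3, -13122) = 1/625

Step 1 — x − y = 3 − (-13122) = 13125. Step 2 — v_5(13125) = 4 (factor: 13125 = (5^4 · 21); the sign does not affect v_p). Step 3 — |x − y|_5 = 5^{-4} = 1/625.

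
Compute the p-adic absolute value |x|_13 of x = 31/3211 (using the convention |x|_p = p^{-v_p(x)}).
|31/3211|_13 = 169

Step 1 — compute v_13(x) by factoring powers of 13 out of the numerator and denominator: v_13(31/3211) = -2. Step 2 — apply |x|_p = p^{-v_p(x)} = 13^{2} = 169.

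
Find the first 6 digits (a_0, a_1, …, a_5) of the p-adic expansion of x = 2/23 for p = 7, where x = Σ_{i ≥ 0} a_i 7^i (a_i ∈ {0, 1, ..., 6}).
(a_0, …, a_5) = (1, 2, 0, 3, 2, 3)

v_7(2/23) = 0 (numerator and denominator both coprime to 7), so x ∈ ℤ_7^×. Compute digits iteratively via a_i = x_i mod 7, x_{i+1} = (x_i − a_i)/7, with x_0 = x:
  x_0 = 2/23;  a_0 = 1;  x_1 = (x_0 − 1)/7 = -3/23
  x_1 = -3/23;  a_1 = 2;  x_2 = (x_1 − 2)/7 = -7/23
  x_2 = -7/23;  a_2 = 0;  x_3 = (x_2 − 0)/7 = -1/23
  x_3 = -1/23;  a_3 = 3;  x_4 = (x_3 − 3)/7 = -10/23
  x_4 = -10/23;  a_4 = 2;  x_5 = (x_4 − 2)/7 = -8/23
  x_5 = -8/23;  a_5 = 3;  x_6 = (x_5 − 3)/7 = -11/23
Digits: (1, 2, 0, 3, 2, 3).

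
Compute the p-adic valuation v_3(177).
v_3(177) = 1

v_3(n) is the largest exponent k such that 3^k divides n. Factor out: 177 = 3^1 · 59. (Sign doesn't affect v_p.) So v_3(177) = 1.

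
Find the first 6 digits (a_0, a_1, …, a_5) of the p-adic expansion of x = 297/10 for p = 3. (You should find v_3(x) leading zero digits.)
(a_0, …, a_5) = (0, 0, 0, 2, 0, 2)

v_3(297/10) = 3, so a_0 = ... = a_2 = 0. Factor out: x = 3^3 · u with u = 11/10 a unit in ℤ_3. Expand u iteratively via a_{v+i} = u_i mod 3, u_{i+1} = (u_i − a_{v+i})/3:
  u_0 = 11/10;  a_3 = 2;  u_1 = (u_0 − 2)/3 = -3/10
  u_1 = -3/10;  a_4 = 0;  u_2 = (u_1 − 0)/3 = -1/10
  u_2 = -1/10;  a_5 = 2;  u_3 = (u_2 − 2)/3 = -7/10
Digits: (0, 0, 0, 2, 0, 2).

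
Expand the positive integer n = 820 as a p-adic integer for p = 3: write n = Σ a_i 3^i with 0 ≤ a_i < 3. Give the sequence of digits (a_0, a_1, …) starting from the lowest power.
(a_0, a_1, …) = (1, 0, 1, 0, 1, 0, 1)

Repeated division by 3 gives the digits low-to-high: 820 = 1 + 1·3^2 + 1·3^4 + 1·3^6. Digit sequence: (1, 0, 1, 0, 1, 0, 1).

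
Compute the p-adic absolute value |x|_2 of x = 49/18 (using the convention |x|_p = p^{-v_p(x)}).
|49/18|_2 = 2

Step 1 — compute v_2(x) by factoring powers of 2 out of the numerator and denominator: v_2(49/18) = -1. Step 2 — apply |x|_p = p^{-v_p(x)} = 2^{1} = 2.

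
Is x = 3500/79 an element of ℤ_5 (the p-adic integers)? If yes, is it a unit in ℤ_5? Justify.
x ∈ ℤ_5 but not a unit; v_5(x) = 3 > 0

ℤ_5 = {x ∈ ℚ_5 : v_5(x) ≥ 0} and ℤ_5^× = {x ∈ ℤ_5 : v_5(x) = 0}. Here v_5(3500/79) = v_5(num) − v_5(den) = 3; compare against these criteria.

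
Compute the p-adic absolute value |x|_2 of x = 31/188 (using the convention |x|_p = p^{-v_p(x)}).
|31/188|_2 = 4

Step 1 — compute v_2(x) by factoring powers of 2 out of the numerator and denominator: v_2(31/188) = -2. Step 2 — apply |x|_p = p^{-v_p(x)} = 2^{2} = 4.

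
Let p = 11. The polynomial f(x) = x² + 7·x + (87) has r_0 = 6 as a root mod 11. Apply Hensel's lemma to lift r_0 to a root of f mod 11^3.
r_2 = 1029 (mod 1331)

Hensel: r_{i+1} = r_i − f(r_i)·(f′(r_i))^{-1} mod 11^{i+2}, f′(x) = 2x + 7. Iterate:
  r_0 = 6 (mod 11)
  r_1 = 61 (mod 121)
  r_2 = 1029 (mod 1331)
Final: r = 1029 satisfies f(r) ≡ 0 mod 11^3.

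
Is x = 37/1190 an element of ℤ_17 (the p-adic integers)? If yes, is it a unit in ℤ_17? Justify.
x ∉ ℤ_17 (v_17(x) = -1 < 0)

ℤ_17 = {x ∈ ℚ_17 : v_17(x) ≥ 0} and ℤ_17^× = {x ∈ ℤ_17 : v_17(x) = 0}. Here v_17(37/1190) = v_17(num) − v_17(den) = -1; compare against these criteria.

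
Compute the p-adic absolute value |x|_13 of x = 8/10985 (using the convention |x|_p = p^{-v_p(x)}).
|8/10985|_13 = 2197

Step 1 — compute v_13(x) by factoring powers of 13 out of the numerator and denominator: v_13(8/10985) = -3. Step 2 — apply |x|_p = p^{-v_p(x)} = 13^{3} = 2197.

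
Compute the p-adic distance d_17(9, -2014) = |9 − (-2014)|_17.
d_17(9, -2014) = 1/289

Step 1 — x − y = 9 − (-2014) = 2023. Step 2 — v_17(2023) = 2 (factor: 2023 = (17^2 · 7); the sign does not affect v_p). Step 3 — |x − y|_17 = 17^{-2} = 1/289.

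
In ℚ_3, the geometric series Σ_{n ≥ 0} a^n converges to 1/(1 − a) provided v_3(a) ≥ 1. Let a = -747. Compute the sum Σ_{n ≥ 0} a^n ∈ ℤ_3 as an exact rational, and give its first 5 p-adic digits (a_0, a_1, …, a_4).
Σ a^n = 1/(1 − a) = 1/748;  first 5 digits = (1, 0, 1, 2, 0)

v_3(a) = 2 ≥ 1, so the series converges in ℤ_3 to 1/(1 − a) = 1/(1 − (-747)) = 1/748. Expand this rational in ℤ_3: compute digits iteratively via d_i = x_i mod 3, x_{i+1} = (x_i − d_i)/3. The first 5 digits are (1, 0, 1, 2, 0).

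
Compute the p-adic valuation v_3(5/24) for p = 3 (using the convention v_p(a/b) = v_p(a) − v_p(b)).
v_3(5/24) = -1

Factor powers of 3 from the numerator and denominator of the reduced fraction: 5 = 3^0 · 5 and 24 = 3^1 · 8. Apply v_p(a/b) = v_p(a) − v_p(b): v_3(5/24) = 0 − 1 = -1.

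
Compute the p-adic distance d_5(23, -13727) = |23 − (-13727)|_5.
d_5(23, -13727) = 1/625

Step 1 — x − y = 23 − (-13727) = 13750. Step 2 — v_5(13750) = 4 (factor: 13750 = (5^4 · 22); the sign does not affect v_p). Step 3 — |x − y|_5 = 5^{-4} = 1/625.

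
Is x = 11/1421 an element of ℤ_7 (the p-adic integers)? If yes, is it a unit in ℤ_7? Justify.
x ∉ ℤ_7 (v_7(x) = -2 < 0)

ℤ_7 = {x ∈ ℚ_7 : v_7(x) ≥ 0} and ℤ_7^× = {x ∈ ℤ_7 : v_7(x) = 0}. Here v_7(11/1421) = v_7(num) − v_7(den) = -2; compare against these criteria.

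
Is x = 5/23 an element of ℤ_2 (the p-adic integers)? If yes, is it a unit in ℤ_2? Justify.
x ∈ ℤ_2^× (unit); v_2(x) = 0

ℤ_2 = {x ∈ ℚ_2 : v_2(x) ≥ 0} and ℤ_2^× = {x ∈ ℤ_2 : v_2(x) = 0}. Here v_2(5/23) = v_2(num) − v_2(den) = 0; compare against these criteria.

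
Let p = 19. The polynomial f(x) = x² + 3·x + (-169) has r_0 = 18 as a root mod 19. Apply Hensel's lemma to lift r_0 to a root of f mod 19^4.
r_3 = 66955 (mod 130321)

Hensel: r_{i+1} = r_i − f(r_i)·(f′(r_i))^{-1} mod 19^{i+2}, f′(x) = 2x + 3. Iterate:
  r_0 = 18 (mod 19)
  r_1 = 170 (mod 361)
  r_2 = 5224 (mod 6859)
  r_3 = 66955 (mod 130321)
Final: r = 66955 satisfies f(r) ≡ 0 mod 19^4.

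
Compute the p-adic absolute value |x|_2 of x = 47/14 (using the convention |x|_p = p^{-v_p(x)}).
|47/14|_2 = 2

Step 1 — compute v_2(x) by factoring powers of 2 out of the numerator and denominator: v_2(47/14) = -1. Step 2 — apply |x|_p = p^{-v_p(x)} = 2^{1} = 2.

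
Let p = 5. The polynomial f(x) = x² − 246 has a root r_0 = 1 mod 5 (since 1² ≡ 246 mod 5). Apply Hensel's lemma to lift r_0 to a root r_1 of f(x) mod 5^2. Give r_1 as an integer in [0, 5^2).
r_1 = 11 (mod 25)

Hensel's recurrence: r_{i+1} = r_i − f(r_i)·(f′(r_i))^{-1} mod 5^{i+2}, with f′(x) = 2x. Iterate:
  r_0 = 1 (mod 5)
  r_1 = 11 (mod 25)
Final: r_1 = 11, and one checks f(r_1) ≡ 0 mod 5^2.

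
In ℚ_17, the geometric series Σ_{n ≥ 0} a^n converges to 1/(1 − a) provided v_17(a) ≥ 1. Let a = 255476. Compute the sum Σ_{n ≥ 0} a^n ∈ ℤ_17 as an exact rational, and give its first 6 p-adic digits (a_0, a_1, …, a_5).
Σ a^n = 1/(1 − a) = -1/255475;  first 6 digits = (1, 0, 0, 1, 3, 0)

v_17(a) = 3 ≥ 1, so the series converges in ℤ_17 to 1/(1 − a) = 1/(1 − 255476) = -1/255475. Expand this rational in ℤ_17: compute digits iteratively via d_i = x_i mod 17, x_{i+1} = (x_i − d_i)/17. The first 6 digits are (1, 0, 0, 1, 3, 0).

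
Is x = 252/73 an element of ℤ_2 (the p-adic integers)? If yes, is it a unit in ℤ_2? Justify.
x ∈ ℤ_2 but not a unit; v_2(x) = 2 > 0

ℤ_2 = {x ∈ ℚ_2 : v_2(x) ≥ 0} and ℤ_2^× = {x ∈ ℤ_2 : v_2(x) = 0}. Here v_2(252/73) = v_2(num) − v_2(den) = 2; compare against these criteria.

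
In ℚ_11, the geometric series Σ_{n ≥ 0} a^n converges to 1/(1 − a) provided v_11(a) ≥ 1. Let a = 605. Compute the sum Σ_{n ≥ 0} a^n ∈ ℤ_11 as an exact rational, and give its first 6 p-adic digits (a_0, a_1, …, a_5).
Σ a^n = 1/(1 − a) = -1/604;  first 6 digits = (1, 0, 5, 0, 3, 2)

v_11(a) = 2 ≥ 1, so the series converges in ℤ_11 to 1/(1 − a) = 1/(1 − 605) = -1/604. Expand this rational in ℤ_11: compute digits iteratively via d_i = x_i mod 11, x_{i+1} = (x_i − d_i)/11. The first 6 digits are (1, 0, 5, 0, 3, 2).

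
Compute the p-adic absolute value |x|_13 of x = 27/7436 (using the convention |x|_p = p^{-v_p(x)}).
|27/7436|_13 = 169

Step 1 — compute v_13(x) by factoring powers of 13 out of the numerator and denominator: v_13(27/7436) = -2. Step 2 — apply |x|_p = p^{-v_p(x)} = 13^{2} = 169.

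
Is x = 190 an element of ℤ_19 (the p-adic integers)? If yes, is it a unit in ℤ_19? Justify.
x ∈ ℤ_19 but not a unit; v_19(x) = 1 > 0

ℤ_19 = {x ∈ ℚ_19 : v_19(x) ≥ 0} and ℤ_19^× = {x ∈ ℤ_19 : v_19(x) = 0}. Here v_19(190) = v_19(num) − v_19(den) = 1; compare against these criteria.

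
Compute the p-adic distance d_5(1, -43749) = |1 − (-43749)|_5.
d_5(1, -43749) = 1/3125

Step 1 — x − y = 1 − (-43749) = 43750. Step 2 — v_5(43750) = 5 (factor: 43750 = (5^5 · 14); the sign does not affect v_p). Step 3 — |x − y|_5 = 5^{-5} = 1/3125.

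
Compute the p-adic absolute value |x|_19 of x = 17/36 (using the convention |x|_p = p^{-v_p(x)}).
|17/36|_19 = 1

Step 1 — compute v_19(x) by factoring powers of 19 out of the numerator and denominator: v_19(17/36) = 0. Step 2 — apply |x|_p = p^{-v_p(x)} = 19^{0} = 1.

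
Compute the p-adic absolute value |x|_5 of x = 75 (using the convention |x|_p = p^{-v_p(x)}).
|75|_5 = 1/25

Step 1 — compute v_5(x) by factoring powers of 5 out of the numerator and denominator: v_5(75) = 2. Step 2 — apply |x|_p = p^{-v_p(x)} = 5^{-2} = 1/25.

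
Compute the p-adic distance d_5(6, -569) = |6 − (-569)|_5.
d_5(6, -569) = 1/25

Step 1 — x − y = 6 − (-569) = 575. Step 2 — v_5(575) = 2 (factor: 575 = (5^2 · 23); the sign does not affect v_p). Step 3 — |x − y|_5 = 5^{-2} = 1/25.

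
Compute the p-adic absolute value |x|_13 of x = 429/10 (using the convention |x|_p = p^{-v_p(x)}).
|429/10|_13 = 1/13

Step 1 — compute v_13(x) by factoring powers of 13 out of the numerator and denominator: v_13(429/10) = 1. Step 2 — apply |x|_p = p^{-v_p(x)} = 13^{-1} = 1/13.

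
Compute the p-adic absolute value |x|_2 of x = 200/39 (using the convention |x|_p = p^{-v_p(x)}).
|200/39|_2 = 1/8

Step 1 — compute v_2(x) by factoring powers of 2 out of the numerator and denominator: v_2(200/39) = 3. Step 2 — apply |x|_p = p^{-v_p(x)} = 2^{-3} = 1/8.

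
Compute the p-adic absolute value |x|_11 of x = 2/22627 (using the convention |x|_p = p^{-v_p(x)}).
|2/22627|_11 = 1331

Step 1 — compute v_11(x) by factoring powers of 11 out of the numerator and denominator: v_11(2/22627) = -3. Step 2 — apply |x|_p = p^{-v_p(x)} = 11^{3} = 1331.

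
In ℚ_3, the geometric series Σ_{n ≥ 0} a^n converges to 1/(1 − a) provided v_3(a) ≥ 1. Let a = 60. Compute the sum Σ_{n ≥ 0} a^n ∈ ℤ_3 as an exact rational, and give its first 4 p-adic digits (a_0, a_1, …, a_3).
Σ a^n = 1/(1 − a) = -1/59;  first 4 digits = (1, 2, 1, 2)

v_3(a) = 1 ≥ 1, so the series converges in ℤ_3 to 1/(1 − a) = 1/(1 − 60) = -1/59. Expand this rational in ℤ_3: compute digits iteratively via d_i = x_i mod 3, x_{i+1} = (x_i − d_i)/3. The first 4 digits are (1, 2, 1, 2).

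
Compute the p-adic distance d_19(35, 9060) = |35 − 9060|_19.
d_19(35, 9060) = 1/361

Step 1 — x − y = 35 − 9060 = -9025. Step 2 — v_19(-9025) = 2 (factor: -9025 = −(19^2 · 25); the sign does not affect v_p). Step 3 — |x − y|_19 = 19^{-2} = 1/361.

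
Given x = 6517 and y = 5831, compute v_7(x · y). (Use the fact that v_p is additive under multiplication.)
v_7(38000627) = 6

v_p(x) = 3 (factor: 6517 = 7^3 · 19); v_p(y) = 3 (factor: 5831 = 7^3 · 17). Additivity: v_p(xy) = v_p(x) + v_p(y) = 3 + 3 = 6. (Direct check: xy = 38000627 = 7^6 · (323).)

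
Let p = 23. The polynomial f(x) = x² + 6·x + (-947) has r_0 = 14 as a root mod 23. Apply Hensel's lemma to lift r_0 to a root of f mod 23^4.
r_3 = 95487 (mod 279841)

Hensel: r_{i+1} = r_i − f(r_i)·(f′(r_i))^{-1} mod 23^{i+2}, f′(x) = 2x + 6. Iterate:
  r_0 = 14 (mod 23)
  r_1 = 267 (mod 529)
  r_2 = 10318 (mod 12167)
  r_3 = 95487 (mod 279841)
Final: r = 95487 satisfies f(r) ≡ 0 mod 23^4.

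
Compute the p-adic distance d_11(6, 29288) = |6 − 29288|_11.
d_11(6, 29288) = 1/14641

Step 1 — x − y = 6 − 29288 = -29282. Step 2 — v_11(-29282) = 4 (factor: -29282 = −(11^4 · 2); the sign does not affect v_p). Step 3 — |x − y|_11 = 11^{-4} = 1/14641.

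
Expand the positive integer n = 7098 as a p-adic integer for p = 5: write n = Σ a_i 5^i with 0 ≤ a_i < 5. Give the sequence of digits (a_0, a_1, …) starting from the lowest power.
(a_0, a_1, …) = (3, 4, 3, 1, 1, 2)

Repeated division by 5 gives the digits low-to-high: 7098 = 3 + 4·5^1 + 3·5^2 + 1·5^3 + 1·5^4 + 2·5^5. Digit sequence: (3, 4, 3, 1, 1, 2).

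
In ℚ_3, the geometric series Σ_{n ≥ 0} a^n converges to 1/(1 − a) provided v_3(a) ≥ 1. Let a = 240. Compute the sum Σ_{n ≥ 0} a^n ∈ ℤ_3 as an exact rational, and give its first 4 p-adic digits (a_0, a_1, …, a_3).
Σ a^n = 1/(1 − a) = -1/239;  first 4 digits = (1, 2, 0, 2)

v_3(a) = 1 ≥ 1, so the series converges in ℤ_3 to 1/(1 − a) = 1/(1 − 240) = -1/239. Expand this rational in ℤ_3: compute digits iteratively via d_i = x_i mod 3, x_{i+1} = (x_i − d_i)/3. The first 4 digits are (1, 2, 0, 2).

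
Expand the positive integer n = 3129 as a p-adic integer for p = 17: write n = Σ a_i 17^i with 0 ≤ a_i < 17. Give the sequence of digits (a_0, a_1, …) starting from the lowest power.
(a_0, a_1, …) = (1, 14, 10)

Repeated division by 17 gives the digits low-to-high: 3129 = 1 + 14·17^1 + 10·17^2. Digit sequence: (1, 14, 10).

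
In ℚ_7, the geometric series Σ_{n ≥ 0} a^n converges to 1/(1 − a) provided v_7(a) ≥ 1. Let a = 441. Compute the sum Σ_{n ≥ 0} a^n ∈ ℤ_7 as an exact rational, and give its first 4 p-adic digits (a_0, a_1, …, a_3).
Σ a^n = 1/(1 − a) = -1/440;  first 4 digits = (1, 0, 2, 1)

v_7(a) = 2 ≥ 1, so the series converges in ℤ_7 to 1/(1 − a) = 1/(1 − 441) = -1/440. Expand this rational in ℤ_7: compute digits iteratively via d_i = x_i mod 7, x_{i+1} = (x_i − d_i)/7. The first 4 digits are (1, 0, 2, 1).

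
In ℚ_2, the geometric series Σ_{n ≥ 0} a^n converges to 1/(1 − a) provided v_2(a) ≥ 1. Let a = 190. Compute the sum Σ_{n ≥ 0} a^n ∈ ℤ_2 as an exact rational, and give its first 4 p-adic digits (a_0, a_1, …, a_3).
Σ a^n = 1/(1 − a) = -1/189;  first 4 digits = (1, 1, 0, 1)

v_2(a) = 1 ≥ 1, so the series converges in ℤ_2 to 1/(1 − a) = 1/(1 − 190) = -1/189. Expand this rational in ℤ_2: compute digits iteratively via d_i = x_i mod 2, x_{i+1} = (x_i − d_i)/2. The first 4 digits are (1, 1, 0, 1).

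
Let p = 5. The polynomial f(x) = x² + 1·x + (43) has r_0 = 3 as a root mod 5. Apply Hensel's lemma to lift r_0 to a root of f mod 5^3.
r_2 = 88 (mod 125)

Hensel: r_{i+1} = r_i − f(r_i)·(f′(r_i))^{-1} mod 5^{i+2}, f′(x) = 2x + 1. Iterate:
  r_0 = 3 (mod 5)
  r_1 = 13 (mod 25)
  r_2 = 88 (mod 125)
Final: r = 88 satisfies f(r) ≡ 0 mod 5^3.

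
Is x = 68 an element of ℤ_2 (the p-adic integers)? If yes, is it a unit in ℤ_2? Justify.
x ∈ ℤ_2 but not a unit; v_2(x) = 2 > 0

ℤ_2 = {x ∈ ℚ_2 : v_2(x) ≥ 0} and ℤ_2^× = {x ∈ ℤ_2 : v_2(x) = 0}. Here v_2(68) = v_2(num) − v_2(den) = 2; compare against these criteria.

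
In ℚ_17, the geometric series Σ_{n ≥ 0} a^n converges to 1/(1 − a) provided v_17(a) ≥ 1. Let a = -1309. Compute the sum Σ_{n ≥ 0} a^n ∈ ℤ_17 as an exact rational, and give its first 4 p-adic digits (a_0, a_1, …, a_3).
Σ a^n = 1/(1 − a) = 1/1310;  first 4 digits = (1, 8, 8, 10)

v_17(a) = 1 ≥ 1, so the series converges in ℤ_17 to 1/(1 − a) = 1/(1 − (-1309)) = 1/1310. Expand this rational in ℤ_17: compute digits iteratively via d_i = x_i mod 17, x_{i+1} = (x_i − d_i)/17. The first 4 digits are (1, 8, 8, 10).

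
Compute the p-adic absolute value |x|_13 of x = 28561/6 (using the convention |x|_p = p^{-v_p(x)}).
|28561/6|_13 = 1/28561

Step 1 — compute v_13(x) by factoring powers of 13 out of the numerator and denominator: v_13(28561/6) = 4. Step 2 — apply |x|_p = p^{-v_p(x)} = 13^{-4} = 1/28561.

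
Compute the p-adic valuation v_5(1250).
v_5(1250) = 4

v_5(n) is the largest exponent k such that 5^k divides n. Factor out: 1250 = 5^4 · 2. (Sign doesn't affect v_p.) So v_5(1250) = 4.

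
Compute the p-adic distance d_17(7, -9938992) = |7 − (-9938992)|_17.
d_17(7, -9938992) = 1/1419857

Step 1 — x − y = 7 − (-9938992) = 9938999. Step 2 — v_17(9938999) = 5 (factor: 9938999 = (17^5 · 7); the sign does not affect v_p). Step 3 — |x − y|_17 = 17^{-5} = 1/1419857.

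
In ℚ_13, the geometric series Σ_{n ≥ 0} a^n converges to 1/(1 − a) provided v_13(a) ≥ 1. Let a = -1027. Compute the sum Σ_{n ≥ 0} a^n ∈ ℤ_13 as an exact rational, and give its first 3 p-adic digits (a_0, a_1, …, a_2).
Σ a^n = 1/(1 − a) = 1/1028;  first 3 digits = (1, 12, 7)

v_13(a) = 1 ≥ 1, so the series converges in ℤ_13 to 1/(1 − a) = 1/(1 − (-1027)) = 1/1028. Expand this rational in ℤ_13: compute digits iteratively via d_i = x_i mod 13, x_{i+1} = (x_i − d_i)/13. The first 3 digits are (1, 12, 7).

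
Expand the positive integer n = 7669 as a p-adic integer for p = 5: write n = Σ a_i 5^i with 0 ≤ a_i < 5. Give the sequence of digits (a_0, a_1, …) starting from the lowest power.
(a_0, a_1, …) = (4, 3, 1, 1, 2, 2)

Repeated division by 5 gives the digits low-to-high: 7669 = 4 + 3·5^1 + 1·5^2 + 1·5^3 + 2·5^4 + 2·5^5. Digit sequence: (4, 3, 1, 1, 2, 2).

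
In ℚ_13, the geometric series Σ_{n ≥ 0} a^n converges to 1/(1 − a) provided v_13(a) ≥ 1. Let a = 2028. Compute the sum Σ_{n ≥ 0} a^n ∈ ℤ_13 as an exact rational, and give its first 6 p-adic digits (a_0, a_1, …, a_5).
Σ a^n = 1/(1 − a) = -1/2027;  first 6 digits = (1, 0, 12, 0, 1, 11)

v_13(a) = 2 ≥ 1, so the series converges in ℤ_13 to 1/(1 − a) = 1/(1 − 2028) = -1/2027. Expand this rational in ℤ_13: compute digits iteratively via d_i = x_i mod 13, x_{i+1} = (x_i − d_i)/13. The first 6 digits are (1, 0, 12, 0, 1, 11).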